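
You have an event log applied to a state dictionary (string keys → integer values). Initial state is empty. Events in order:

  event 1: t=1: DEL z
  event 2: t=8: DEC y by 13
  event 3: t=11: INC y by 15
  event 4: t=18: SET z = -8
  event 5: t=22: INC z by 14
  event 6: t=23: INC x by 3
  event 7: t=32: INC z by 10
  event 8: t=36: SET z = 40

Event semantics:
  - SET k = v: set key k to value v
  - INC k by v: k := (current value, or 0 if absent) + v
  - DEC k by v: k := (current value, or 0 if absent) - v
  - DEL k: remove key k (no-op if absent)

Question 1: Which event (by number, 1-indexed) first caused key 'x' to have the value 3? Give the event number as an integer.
Answer: 6

Derivation:
Looking for first event where x becomes 3:
  event 6: x (absent) -> 3  <-- first match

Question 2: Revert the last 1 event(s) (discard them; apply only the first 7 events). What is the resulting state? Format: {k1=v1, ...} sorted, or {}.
Keep first 7 events (discard last 1):
  after event 1 (t=1: DEL z): {}
  after event 2 (t=8: DEC y by 13): {y=-13}
  after event 3 (t=11: INC y by 15): {y=2}
  after event 4 (t=18: SET z = -8): {y=2, z=-8}
  after event 5 (t=22: INC z by 14): {y=2, z=6}
  after event 6 (t=23: INC x by 3): {x=3, y=2, z=6}
  after event 7 (t=32: INC z by 10): {x=3, y=2, z=16}

Answer: {x=3, y=2, z=16}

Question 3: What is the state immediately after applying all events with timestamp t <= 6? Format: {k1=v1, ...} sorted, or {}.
Answer: {}

Derivation:
Apply events with t <= 6 (1 events):
  after event 1 (t=1: DEL z): {}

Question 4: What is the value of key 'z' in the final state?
Answer: 40

Derivation:
Track key 'z' through all 8 events:
  event 1 (t=1: DEL z): z (absent) -> (absent)
  event 2 (t=8: DEC y by 13): z unchanged
  event 3 (t=11: INC y by 15): z unchanged
  event 4 (t=18: SET z = -8): z (absent) -> -8
  event 5 (t=22: INC z by 14): z -8 -> 6
  event 6 (t=23: INC x by 3): z unchanged
  event 7 (t=32: INC z by 10): z 6 -> 16
  event 8 (t=36: SET z = 40): z 16 -> 40
Final: z = 40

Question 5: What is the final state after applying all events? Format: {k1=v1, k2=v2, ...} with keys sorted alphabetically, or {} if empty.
  after event 1 (t=1: DEL z): {}
  after event 2 (t=8: DEC y by 13): {y=-13}
  after event 3 (t=11: INC y by 15): {y=2}
  after event 4 (t=18: SET z = -8): {y=2, z=-8}
  after event 5 (t=22: INC z by 14): {y=2, z=6}
  after event 6 (t=23: INC x by 3): {x=3, y=2, z=6}
  after event 7 (t=32: INC z by 10): {x=3, y=2, z=16}
  after event 8 (t=36: SET z = 40): {x=3, y=2, z=40}

Answer: {x=3, y=2, z=40}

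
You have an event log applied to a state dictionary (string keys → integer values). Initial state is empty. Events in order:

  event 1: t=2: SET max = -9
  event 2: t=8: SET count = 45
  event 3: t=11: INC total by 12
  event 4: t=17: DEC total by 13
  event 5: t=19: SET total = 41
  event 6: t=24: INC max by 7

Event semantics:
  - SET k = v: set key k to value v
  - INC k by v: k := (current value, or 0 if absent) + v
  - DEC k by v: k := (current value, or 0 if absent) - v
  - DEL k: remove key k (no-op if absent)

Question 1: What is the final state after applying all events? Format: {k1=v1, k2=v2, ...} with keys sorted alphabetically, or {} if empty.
  after event 1 (t=2: SET max = -9): {max=-9}
  after event 2 (t=8: SET count = 45): {count=45, max=-9}
  after event 3 (t=11: INC total by 12): {count=45, max=-9, total=12}
  after event 4 (t=17: DEC total by 13): {count=45, max=-9, total=-1}
  after event 5 (t=19: SET total = 41): {count=45, max=-9, total=41}
  after event 6 (t=24: INC max by 7): {count=45, max=-2, total=41}

Answer: {count=45, max=-2, total=41}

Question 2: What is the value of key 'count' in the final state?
Track key 'count' through all 6 events:
  event 1 (t=2: SET max = -9): count unchanged
  event 2 (t=8: SET count = 45): count (absent) -> 45
  event 3 (t=11: INC total by 12): count unchanged
  event 4 (t=17: DEC total by 13): count unchanged
  event 5 (t=19: SET total = 41): count unchanged
  event 6 (t=24: INC max by 7): count unchanged
Final: count = 45

Answer: 45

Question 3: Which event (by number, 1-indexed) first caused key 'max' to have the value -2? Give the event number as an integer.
Answer: 6

Derivation:
Looking for first event where max becomes -2:
  event 1: max = -9
  event 2: max = -9
  event 3: max = -9
  event 4: max = -9
  event 5: max = -9
  event 6: max -9 -> -2  <-- first match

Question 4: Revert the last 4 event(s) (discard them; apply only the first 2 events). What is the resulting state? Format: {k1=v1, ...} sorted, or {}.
Keep first 2 events (discard last 4):
  after event 1 (t=2: SET max = -9): {max=-9}
  after event 2 (t=8: SET count = 45): {count=45, max=-9}

Answer: {count=45, max=-9}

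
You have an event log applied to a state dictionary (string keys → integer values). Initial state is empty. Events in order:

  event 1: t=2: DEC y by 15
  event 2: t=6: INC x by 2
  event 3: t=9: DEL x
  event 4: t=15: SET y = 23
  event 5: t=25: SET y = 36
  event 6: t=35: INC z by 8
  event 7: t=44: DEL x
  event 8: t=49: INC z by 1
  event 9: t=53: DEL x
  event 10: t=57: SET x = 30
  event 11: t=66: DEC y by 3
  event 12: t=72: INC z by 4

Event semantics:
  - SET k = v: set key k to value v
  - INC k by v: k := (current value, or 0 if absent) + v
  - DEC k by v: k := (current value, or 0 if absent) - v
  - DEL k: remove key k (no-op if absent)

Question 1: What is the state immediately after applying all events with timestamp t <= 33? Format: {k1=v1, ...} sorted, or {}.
Apply events with t <= 33 (5 events):
  after event 1 (t=2: DEC y by 15): {y=-15}
  after event 2 (t=6: INC x by 2): {x=2, y=-15}
  after event 3 (t=9: DEL x): {y=-15}
  after event 4 (t=15: SET y = 23): {y=23}
  after event 5 (t=25: SET y = 36): {y=36}

Answer: {y=36}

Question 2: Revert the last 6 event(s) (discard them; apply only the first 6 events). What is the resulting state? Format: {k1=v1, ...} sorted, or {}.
Keep first 6 events (discard last 6):
  after event 1 (t=2: DEC y by 15): {y=-15}
  after event 2 (t=6: INC x by 2): {x=2, y=-15}
  after event 3 (t=9: DEL x): {y=-15}
  after event 4 (t=15: SET y = 23): {y=23}
  after event 5 (t=25: SET y = 36): {y=36}
  after event 6 (t=35: INC z by 8): {y=36, z=8}

Answer: {y=36, z=8}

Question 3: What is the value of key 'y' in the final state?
Track key 'y' through all 12 events:
  event 1 (t=2: DEC y by 15): y (absent) -> -15
  event 2 (t=6: INC x by 2): y unchanged
  event 3 (t=9: DEL x): y unchanged
  event 4 (t=15: SET y = 23): y -15 -> 23
  event 5 (t=25: SET y = 36): y 23 -> 36
  event 6 (t=35: INC z by 8): y unchanged
  event 7 (t=44: DEL x): y unchanged
  event 8 (t=49: INC z by 1): y unchanged
  event 9 (t=53: DEL x): y unchanged
  event 10 (t=57: SET x = 30): y unchanged
  event 11 (t=66: DEC y by 3): y 36 -> 33
  event 12 (t=72: INC z by 4): y unchanged
Final: y = 33

Answer: 33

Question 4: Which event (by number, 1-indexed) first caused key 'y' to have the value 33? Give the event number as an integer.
Answer: 11

Derivation:
Looking for first event where y becomes 33:
  event 1: y = -15
  event 2: y = -15
  event 3: y = -15
  event 4: y = 23
  event 5: y = 36
  event 6: y = 36
  event 7: y = 36
  event 8: y = 36
  event 9: y = 36
  event 10: y = 36
  event 11: y 36 -> 33  <-- first match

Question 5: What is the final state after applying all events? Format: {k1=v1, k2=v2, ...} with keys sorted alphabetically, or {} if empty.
  after event 1 (t=2: DEC y by 15): {y=-15}
  after event 2 (t=6: INC x by 2): {x=2, y=-15}
  after event 3 (t=9: DEL x): {y=-15}
  after event 4 (t=15: SET y = 23): {y=23}
  after event 5 (t=25: SET y = 36): {y=36}
  after event 6 (t=35: INC z by 8): {y=36, z=8}
  after event 7 (t=44: DEL x): {y=36, z=8}
  after event 8 (t=49: INC z by 1): {y=36, z=9}
  after event 9 (t=53: DEL x): {y=36, z=9}
  after event 10 (t=57: SET x = 30): {x=30, y=36, z=9}
  after event 11 (t=66: DEC y by 3): {x=30, y=33, z=9}
  after event 12 (t=72: INC z by 4): {x=30, y=33, z=13}

Answer: {x=30, y=33, z=13}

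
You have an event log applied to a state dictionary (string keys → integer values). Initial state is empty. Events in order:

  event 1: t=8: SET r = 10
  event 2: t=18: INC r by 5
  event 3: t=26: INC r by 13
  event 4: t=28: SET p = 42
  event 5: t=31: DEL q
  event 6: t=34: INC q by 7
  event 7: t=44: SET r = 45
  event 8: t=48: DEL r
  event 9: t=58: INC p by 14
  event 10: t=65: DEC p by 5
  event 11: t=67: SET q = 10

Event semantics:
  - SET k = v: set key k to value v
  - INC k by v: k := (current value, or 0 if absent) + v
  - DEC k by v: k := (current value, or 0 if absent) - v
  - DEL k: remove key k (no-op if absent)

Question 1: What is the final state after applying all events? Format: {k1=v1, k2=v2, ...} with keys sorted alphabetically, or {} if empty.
  after event 1 (t=8: SET r = 10): {r=10}
  after event 2 (t=18: INC r by 5): {r=15}
  after event 3 (t=26: INC r by 13): {r=28}
  after event 4 (t=28: SET p = 42): {p=42, r=28}
  after event 5 (t=31: DEL q): {p=42, r=28}
  after event 6 (t=34: INC q by 7): {p=42, q=7, r=28}
  after event 7 (t=44: SET r = 45): {p=42, q=7, r=45}
  after event 8 (t=48: DEL r): {p=42, q=7}
  after event 9 (t=58: INC p by 14): {p=56, q=7}
  after event 10 (t=65: DEC p by 5): {p=51, q=7}
  after event 11 (t=67: SET q = 10): {p=51, q=10}

Answer: {p=51, q=10}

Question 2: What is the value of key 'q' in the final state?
Track key 'q' through all 11 events:
  event 1 (t=8: SET r = 10): q unchanged
  event 2 (t=18: INC r by 5): q unchanged
  event 3 (t=26: INC r by 13): q unchanged
  event 4 (t=28: SET p = 42): q unchanged
  event 5 (t=31: DEL q): q (absent) -> (absent)
  event 6 (t=34: INC q by 7): q (absent) -> 7
  event 7 (t=44: SET r = 45): q unchanged
  event 8 (t=48: DEL r): q unchanged
  event 9 (t=58: INC p by 14): q unchanged
  event 10 (t=65: DEC p by 5): q unchanged
  event 11 (t=67: SET q = 10): q 7 -> 10
Final: q = 10

Answer: 10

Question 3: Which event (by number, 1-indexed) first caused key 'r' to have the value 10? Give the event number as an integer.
Answer: 1

Derivation:
Looking for first event where r becomes 10:
  event 1: r (absent) -> 10  <-- first match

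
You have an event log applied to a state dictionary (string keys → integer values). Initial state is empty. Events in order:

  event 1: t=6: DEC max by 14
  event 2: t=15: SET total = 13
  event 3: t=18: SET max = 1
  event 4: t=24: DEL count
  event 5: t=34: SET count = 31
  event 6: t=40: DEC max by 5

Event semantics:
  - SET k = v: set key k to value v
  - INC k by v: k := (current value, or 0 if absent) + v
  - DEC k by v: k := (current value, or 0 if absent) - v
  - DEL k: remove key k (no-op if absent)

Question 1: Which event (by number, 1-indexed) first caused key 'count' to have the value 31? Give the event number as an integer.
Answer: 5

Derivation:
Looking for first event where count becomes 31:
  event 5: count (absent) -> 31  <-- first match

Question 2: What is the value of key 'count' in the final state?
Answer: 31

Derivation:
Track key 'count' through all 6 events:
  event 1 (t=6: DEC max by 14): count unchanged
  event 2 (t=15: SET total = 13): count unchanged
  event 3 (t=18: SET max = 1): count unchanged
  event 4 (t=24: DEL count): count (absent) -> (absent)
  event 5 (t=34: SET count = 31): count (absent) -> 31
  event 6 (t=40: DEC max by 5): count unchanged
Final: count = 31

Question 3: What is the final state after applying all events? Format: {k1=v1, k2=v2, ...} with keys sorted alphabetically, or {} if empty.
Answer: {count=31, max=-4, total=13}

Derivation:
  after event 1 (t=6: DEC max by 14): {max=-14}
  after event 2 (t=15: SET total = 13): {max=-14, total=13}
  after event 3 (t=18: SET max = 1): {max=1, total=13}
  after event 4 (t=24: DEL count): {max=1, total=13}
  after event 5 (t=34: SET count = 31): {count=31, max=1, total=13}
  after event 6 (t=40: DEC max by 5): {count=31, max=-4, total=13}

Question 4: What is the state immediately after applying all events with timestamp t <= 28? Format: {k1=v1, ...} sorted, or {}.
Apply events with t <= 28 (4 events):
  after event 1 (t=6: DEC max by 14): {max=-14}
  after event 2 (t=15: SET total = 13): {max=-14, total=13}
  after event 3 (t=18: SET max = 1): {max=1, total=13}
  after event 4 (t=24: DEL count): {max=1, total=13}

Answer: {max=1, total=13}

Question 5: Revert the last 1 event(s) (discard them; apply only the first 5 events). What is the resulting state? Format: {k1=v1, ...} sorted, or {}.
Answer: {count=31, max=1, total=13}

Derivation:
Keep first 5 events (discard last 1):
  after event 1 (t=6: DEC max by 14): {max=-14}
  after event 2 (t=15: SET total = 13): {max=-14, total=13}
  after event 3 (t=18: SET max = 1): {max=1, total=13}
  after event 4 (t=24: DEL count): {max=1, total=13}
  after event 5 (t=34: SET count = 31): {count=31, max=1, total=13}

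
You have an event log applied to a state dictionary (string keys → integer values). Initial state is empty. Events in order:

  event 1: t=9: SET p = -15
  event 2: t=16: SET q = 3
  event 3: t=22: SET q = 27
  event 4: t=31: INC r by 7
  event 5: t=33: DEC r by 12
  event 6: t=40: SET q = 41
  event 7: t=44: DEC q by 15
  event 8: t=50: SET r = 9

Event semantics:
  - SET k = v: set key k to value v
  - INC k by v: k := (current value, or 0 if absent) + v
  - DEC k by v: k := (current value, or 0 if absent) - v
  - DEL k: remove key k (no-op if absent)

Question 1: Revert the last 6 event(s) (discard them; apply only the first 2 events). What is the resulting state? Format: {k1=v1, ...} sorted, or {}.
Keep first 2 events (discard last 6):
  after event 1 (t=9: SET p = -15): {p=-15}
  after event 2 (t=16: SET q = 3): {p=-15, q=3}

Answer: {p=-15, q=3}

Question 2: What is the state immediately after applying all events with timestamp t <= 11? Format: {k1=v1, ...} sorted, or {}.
Apply events with t <= 11 (1 events):
  after event 1 (t=9: SET p = -15): {p=-15}

Answer: {p=-15}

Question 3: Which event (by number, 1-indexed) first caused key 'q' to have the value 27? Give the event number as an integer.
Looking for first event where q becomes 27:
  event 2: q = 3
  event 3: q 3 -> 27  <-- first match

Answer: 3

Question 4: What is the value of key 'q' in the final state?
Track key 'q' through all 8 events:
  event 1 (t=9: SET p = -15): q unchanged
  event 2 (t=16: SET q = 3): q (absent) -> 3
  event 3 (t=22: SET q = 27): q 3 -> 27
  event 4 (t=31: INC r by 7): q unchanged
  event 5 (t=33: DEC r by 12): q unchanged
  event 6 (t=40: SET q = 41): q 27 -> 41
  event 7 (t=44: DEC q by 15): q 41 -> 26
  event 8 (t=50: SET r = 9): q unchanged
Final: q = 26

Answer: 26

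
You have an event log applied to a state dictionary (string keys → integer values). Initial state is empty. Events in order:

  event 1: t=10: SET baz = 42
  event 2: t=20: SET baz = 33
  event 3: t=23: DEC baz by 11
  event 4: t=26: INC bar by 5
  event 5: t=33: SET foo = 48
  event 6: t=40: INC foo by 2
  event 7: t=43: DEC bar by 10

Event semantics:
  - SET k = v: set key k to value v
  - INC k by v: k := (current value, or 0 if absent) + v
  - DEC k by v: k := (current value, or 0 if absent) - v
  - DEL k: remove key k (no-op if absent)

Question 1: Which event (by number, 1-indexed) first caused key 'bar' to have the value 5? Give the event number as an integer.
Answer: 4

Derivation:
Looking for first event where bar becomes 5:
  event 4: bar (absent) -> 5  <-- first match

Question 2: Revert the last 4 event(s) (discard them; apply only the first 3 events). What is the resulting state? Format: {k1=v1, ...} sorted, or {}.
Answer: {baz=22}

Derivation:
Keep first 3 events (discard last 4):
  after event 1 (t=10: SET baz = 42): {baz=42}
  after event 2 (t=20: SET baz = 33): {baz=33}
  after event 3 (t=23: DEC baz by 11): {baz=22}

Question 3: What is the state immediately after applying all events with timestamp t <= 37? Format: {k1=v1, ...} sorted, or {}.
Apply events with t <= 37 (5 events):
  after event 1 (t=10: SET baz = 42): {baz=42}
  after event 2 (t=20: SET baz = 33): {baz=33}
  after event 3 (t=23: DEC baz by 11): {baz=22}
  after event 4 (t=26: INC bar by 5): {bar=5, baz=22}
  after event 5 (t=33: SET foo = 48): {bar=5, baz=22, foo=48}

Answer: {bar=5, baz=22, foo=48}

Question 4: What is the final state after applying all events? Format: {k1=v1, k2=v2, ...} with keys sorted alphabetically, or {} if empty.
  after event 1 (t=10: SET baz = 42): {baz=42}
  after event 2 (t=20: SET baz = 33): {baz=33}
  after event 3 (t=23: DEC baz by 11): {baz=22}
  after event 4 (t=26: INC bar by 5): {bar=5, baz=22}
  after event 5 (t=33: SET foo = 48): {bar=5, baz=22, foo=48}
  after event 6 (t=40: INC foo by 2): {bar=5, baz=22, foo=50}
  after event 7 (t=43: DEC bar by 10): {bar=-5, baz=22, foo=50}

Answer: {bar=-5, baz=22, foo=50}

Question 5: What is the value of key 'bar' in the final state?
Answer: -5

Derivation:
Track key 'bar' through all 7 events:
  event 1 (t=10: SET baz = 42): bar unchanged
  event 2 (t=20: SET baz = 33): bar unchanged
  event 3 (t=23: DEC baz by 11): bar unchanged
  event 4 (t=26: INC bar by 5): bar (absent) -> 5
  event 5 (t=33: SET foo = 48): bar unchanged
  event 6 (t=40: INC foo by 2): bar unchanged
  event 7 (t=43: DEC bar by 10): bar 5 -> -5
Final: bar = -5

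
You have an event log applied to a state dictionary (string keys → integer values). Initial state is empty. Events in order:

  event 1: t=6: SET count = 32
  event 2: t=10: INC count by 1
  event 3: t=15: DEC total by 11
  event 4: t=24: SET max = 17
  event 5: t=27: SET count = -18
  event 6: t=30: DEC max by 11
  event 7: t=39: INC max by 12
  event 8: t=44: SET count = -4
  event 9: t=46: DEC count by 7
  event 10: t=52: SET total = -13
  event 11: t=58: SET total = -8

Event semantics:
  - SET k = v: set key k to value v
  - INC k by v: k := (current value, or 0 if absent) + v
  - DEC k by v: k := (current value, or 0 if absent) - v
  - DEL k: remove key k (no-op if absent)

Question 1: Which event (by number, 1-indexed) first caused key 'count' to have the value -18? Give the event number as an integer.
Looking for first event where count becomes -18:
  event 1: count = 32
  event 2: count = 33
  event 3: count = 33
  event 4: count = 33
  event 5: count 33 -> -18  <-- first match

Answer: 5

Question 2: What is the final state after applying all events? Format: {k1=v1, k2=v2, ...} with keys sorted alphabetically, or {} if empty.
  after event 1 (t=6: SET count = 32): {count=32}
  after event 2 (t=10: INC count by 1): {count=33}
  after event 3 (t=15: DEC total by 11): {count=33, total=-11}
  after event 4 (t=24: SET max = 17): {count=33, max=17, total=-11}
  after event 5 (t=27: SET count = -18): {count=-18, max=17, total=-11}
  after event 6 (t=30: DEC max by 11): {count=-18, max=6, total=-11}
  after event 7 (t=39: INC max by 12): {count=-18, max=18, total=-11}
  after event 8 (t=44: SET count = -4): {count=-4, max=18, total=-11}
  after event 9 (t=46: DEC count by 7): {count=-11, max=18, total=-11}
  after event 10 (t=52: SET total = -13): {count=-11, max=18, total=-13}
  after event 11 (t=58: SET total = -8): {count=-11, max=18, total=-8}

Answer: {count=-11, max=18, total=-8}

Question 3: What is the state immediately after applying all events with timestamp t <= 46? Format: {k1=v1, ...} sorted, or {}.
Answer: {count=-11, max=18, total=-11}

Derivation:
Apply events with t <= 46 (9 events):
  after event 1 (t=6: SET count = 32): {count=32}
  after event 2 (t=10: INC count by 1): {count=33}
  after event 3 (t=15: DEC total by 11): {count=33, total=-11}
  after event 4 (t=24: SET max = 17): {count=33, max=17, total=-11}
  after event 5 (t=27: SET count = -18): {count=-18, max=17, total=-11}
  after event 6 (t=30: DEC max by 11): {count=-18, max=6, total=-11}
  after event 7 (t=39: INC max by 12): {count=-18, max=18, total=-11}
  after event 8 (t=44: SET count = -4): {count=-4, max=18, total=-11}
  after event 9 (t=46: DEC count by 7): {count=-11, max=18, total=-11}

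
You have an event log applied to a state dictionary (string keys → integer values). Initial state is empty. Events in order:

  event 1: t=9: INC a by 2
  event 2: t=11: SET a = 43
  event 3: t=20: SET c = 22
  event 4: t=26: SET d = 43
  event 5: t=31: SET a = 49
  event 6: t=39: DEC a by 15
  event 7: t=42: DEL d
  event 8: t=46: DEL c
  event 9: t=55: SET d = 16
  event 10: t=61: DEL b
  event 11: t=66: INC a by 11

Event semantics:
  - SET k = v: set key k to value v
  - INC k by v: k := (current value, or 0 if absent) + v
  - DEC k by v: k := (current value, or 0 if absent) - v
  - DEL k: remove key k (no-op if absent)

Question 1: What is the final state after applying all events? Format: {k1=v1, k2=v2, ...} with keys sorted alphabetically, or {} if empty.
  after event 1 (t=9: INC a by 2): {a=2}
  after event 2 (t=11: SET a = 43): {a=43}
  after event 3 (t=20: SET c = 22): {a=43, c=22}
  after event 4 (t=26: SET d = 43): {a=43, c=22, d=43}
  after event 5 (t=31: SET a = 49): {a=49, c=22, d=43}
  after event 6 (t=39: DEC a by 15): {a=34, c=22, d=43}
  after event 7 (t=42: DEL d): {a=34, c=22}
  after event 8 (t=46: DEL c): {a=34}
  after event 9 (t=55: SET d = 16): {a=34, d=16}
  after event 10 (t=61: DEL b): {a=34, d=16}
  after event 11 (t=66: INC a by 11): {a=45, d=16}

Answer: {a=45, d=16}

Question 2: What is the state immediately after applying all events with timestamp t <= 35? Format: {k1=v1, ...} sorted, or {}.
Apply events with t <= 35 (5 events):
  after event 1 (t=9: INC a by 2): {a=2}
  after event 2 (t=11: SET a = 43): {a=43}
  after event 3 (t=20: SET c = 22): {a=43, c=22}
  after event 4 (t=26: SET d = 43): {a=43, c=22, d=43}
  after event 5 (t=31: SET a = 49): {a=49, c=22, d=43}

Answer: {a=49, c=22, d=43}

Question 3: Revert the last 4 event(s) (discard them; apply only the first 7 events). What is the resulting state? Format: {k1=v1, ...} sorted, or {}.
Answer: {a=34, c=22}

Derivation:
Keep first 7 events (discard last 4):
  after event 1 (t=9: INC a by 2): {a=2}
  after event 2 (t=11: SET a = 43): {a=43}
  after event 3 (t=20: SET c = 22): {a=43, c=22}
  after event 4 (t=26: SET d = 43): {a=43, c=22, d=43}
  after event 5 (t=31: SET a = 49): {a=49, c=22, d=43}
  after event 6 (t=39: DEC a by 15): {a=34, c=22, d=43}
  after event 7 (t=42: DEL d): {a=34, c=22}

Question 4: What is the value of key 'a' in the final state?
Answer: 45

Derivation:
Track key 'a' through all 11 events:
  event 1 (t=9: INC a by 2): a (absent) -> 2
  event 2 (t=11: SET a = 43): a 2 -> 43
  event 3 (t=20: SET c = 22): a unchanged
  event 4 (t=26: SET d = 43): a unchanged
  event 5 (t=31: SET a = 49): a 43 -> 49
  event 6 (t=39: DEC a by 15): a 49 -> 34
  event 7 (t=42: DEL d): a unchanged
  event 8 (t=46: DEL c): a unchanged
  event 9 (t=55: SET d = 16): a unchanged
  event 10 (t=61: DEL b): a unchanged
  event 11 (t=66: INC a by 11): a 34 -> 45
Final: a = 45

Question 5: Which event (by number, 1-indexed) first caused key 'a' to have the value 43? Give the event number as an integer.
Looking for first event where a becomes 43:
  event 1: a = 2
  event 2: a 2 -> 43  <-- first match

Answer: 2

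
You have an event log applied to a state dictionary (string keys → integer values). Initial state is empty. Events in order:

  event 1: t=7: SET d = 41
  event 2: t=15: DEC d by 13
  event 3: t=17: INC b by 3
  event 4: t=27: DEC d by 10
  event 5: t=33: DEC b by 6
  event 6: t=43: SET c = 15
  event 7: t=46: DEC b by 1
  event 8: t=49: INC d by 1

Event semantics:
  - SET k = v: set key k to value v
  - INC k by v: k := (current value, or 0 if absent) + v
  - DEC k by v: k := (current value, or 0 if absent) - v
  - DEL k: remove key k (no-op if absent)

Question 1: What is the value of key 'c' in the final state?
Answer: 15

Derivation:
Track key 'c' through all 8 events:
  event 1 (t=7: SET d = 41): c unchanged
  event 2 (t=15: DEC d by 13): c unchanged
  event 3 (t=17: INC b by 3): c unchanged
  event 4 (t=27: DEC d by 10): c unchanged
  event 5 (t=33: DEC b by 6): c unchanged
  event 6 (t=43: SET c = 15): c (absent) -> 15
  event 7 (t=46: DEC b by 1): c unchanged
  event 8 (t=49: INC d by 1): c unchanged
Final: c = 15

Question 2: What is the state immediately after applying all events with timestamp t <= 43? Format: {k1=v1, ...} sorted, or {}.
Apply events with t <= 43 (6 events):
  after event 1 (t=7: SET d = 41): {d=41}
  after event 2 (t=15: DEC d by 13): {d=28}
  after event 3 (t=17: INC b by 3): {b=3, d=28}
  after event 4 (t=27: DEC d by 10): {b=3, d=18}
  after event 5 (t=33: DEC b by 6): {b=-3, d=18}
  after event 6 (t=43: SET c = 15): {b=-3, c=15, d=18}

Answer: {b=-3, c=15, d=18}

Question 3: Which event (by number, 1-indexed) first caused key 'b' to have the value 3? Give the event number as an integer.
Looking for first event where b becomes 3:
  event 3: b (absent) -> 3  <-- first match

Answer: 3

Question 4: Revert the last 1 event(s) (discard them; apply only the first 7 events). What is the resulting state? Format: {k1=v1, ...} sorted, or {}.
Answer: {b=-4, c=15, d=18}

Derivation:
Keep first 7 events (discard last 1):
  after event 1 (t=7: SET d = 41): {d=41}
  after event 2 (t=15: DEC d by 13): {d=28}
  after event 3 (t=17: INC b by 3): {b=3, d=28}
  after event 4 (t=27: DEC d by 10): {b=3, d=18}
  after event 5 (t=33: DEC b by 6): {b=-3, d=18}
  after event 6 (t=43: SET c = 15): {b=-3, c=15, d=18}
  after event 7 (t=46: DEC b by 1): {b=-4, c=15, d=18}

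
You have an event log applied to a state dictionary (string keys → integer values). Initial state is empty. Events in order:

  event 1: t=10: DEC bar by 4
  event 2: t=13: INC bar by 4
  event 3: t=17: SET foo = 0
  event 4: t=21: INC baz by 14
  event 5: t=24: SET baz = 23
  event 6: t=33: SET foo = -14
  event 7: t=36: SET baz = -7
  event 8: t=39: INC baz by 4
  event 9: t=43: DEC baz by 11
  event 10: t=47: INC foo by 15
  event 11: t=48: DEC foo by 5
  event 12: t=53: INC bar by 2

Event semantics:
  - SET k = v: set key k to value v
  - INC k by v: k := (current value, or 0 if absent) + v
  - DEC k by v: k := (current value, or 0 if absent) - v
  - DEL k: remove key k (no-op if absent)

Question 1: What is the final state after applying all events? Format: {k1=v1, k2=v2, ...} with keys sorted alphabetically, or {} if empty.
  after event 1 (t=10: DEC bar by 4): {bar=-4}
  after event 2 (t=13: INC bar by 4): {bar=0}
  after event 3 (t=17: SET foo = 0): {bar=0, foo=0}
  after event 4 (t=21: INC baz by 14): {bar=0, baz=14, foo=0}
  after event 5 (t=24: SET baz = 23): {bar=0, baz=23, foo=0}
  after event 6 (t=33: SET foo = -14): {bar=0, baz=23, foo=-14}
  after event 7 (t=36: SET baz = -7): {bar=0, baz=-7, foo=-14}
  after event 8 (t=39: INC baz by 4): {bar=0, baz=-3, foo=-14}
  after event 9 (t=43: DEC baz by 11): {bar=0, baz=-14, foo=-14}
  after event 10 (t=47: INC foo by 15): {bar=0, baz=-14, foo=1}
  after event 11 (t=48: DEC foo by 5): {bar=0, baz=-14, foo=-4}
  after event 12 (t=53: INC bar by 2): {bar=2, baz=-14, foo=-4}

Answer: {bar=2, baz=-14, foo=-4}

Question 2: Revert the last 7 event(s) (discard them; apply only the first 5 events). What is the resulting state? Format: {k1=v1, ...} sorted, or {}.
Answer: {bar=0, baz=23, foo=0}

Derivation:
Keep first 5 events (discard last 7):
  after event 1 (t=10: DEC bar by 4): {bar=-4}
  after event 2 (t=13: INC bar by 4): {bar=0}
  after event 3 (t=17: SET foo = 0): {bar=0, foo=0}
  after event 4 (t=21: INC baz by 14): {bar=0, baz=14, foo=0}
  after event 5 (t=24: SET baz = 23): {bar=0, baz=23, foo=0}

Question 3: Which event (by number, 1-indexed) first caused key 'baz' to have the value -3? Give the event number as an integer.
Answer: 8

Derivation:
Looking for first event where baz becomes -3:
  event 4: baz = 14
  event 5: baz = 23
  event 6: baz = 23
  event 7: baz = -7
  event 8: baz -7 -> -3  <-- first match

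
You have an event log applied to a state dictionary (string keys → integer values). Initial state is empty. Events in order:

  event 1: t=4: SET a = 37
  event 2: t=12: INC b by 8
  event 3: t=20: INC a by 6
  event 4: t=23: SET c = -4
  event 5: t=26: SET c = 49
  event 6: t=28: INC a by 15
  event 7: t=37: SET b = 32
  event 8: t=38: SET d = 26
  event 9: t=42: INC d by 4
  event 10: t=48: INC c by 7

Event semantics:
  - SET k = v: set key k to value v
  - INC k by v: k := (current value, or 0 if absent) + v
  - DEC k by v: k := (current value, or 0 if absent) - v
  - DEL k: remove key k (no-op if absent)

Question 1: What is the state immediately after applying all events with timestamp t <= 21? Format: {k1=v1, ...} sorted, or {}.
Answer: {a=43, b=8}

Derivation:
Apply events with t <= 21 (3 events):
  after event 1 (t=4: SET a = 37): {a=37}
  after event 2 (t=12: INC b by 8): {a=37, b=8}
  after event 3 (t=20: INC a by 6): {a=43, b=8}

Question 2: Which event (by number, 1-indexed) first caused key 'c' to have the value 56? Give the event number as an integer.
Looking for first event where c becomes 56:
  event 4: c = -4
  event 5: c = 49
  event 6: c = 49
  event 7: c = 49
  event 8: c = 49
  event 9: c = 49
  event 10: c 49 -> 56  <-- first match

Answer: 10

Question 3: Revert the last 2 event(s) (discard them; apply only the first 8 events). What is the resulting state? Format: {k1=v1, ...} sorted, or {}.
Keep first 8 events (discard last 2):
  after event 1 (t=4: SET a = 37): {a=37}
  after event 2 (t=12: INC b by 8): {a=37, b=8}
  after event 3 (t=20: INC a by 6): {a=43, b=8}
  after event 4 (t=23: SET c = -4): {a=43, b=8, c=-4}
  after event 5 (t=26: SET c = 49): {a=43, b=8, c=49}
  after event 6 (t=28: INC a by 15): {a=58, b=8, c=49}
  after event 7 (t=37: SET b = 32): {a=58, b=32, c=49}
  after event 8 (t=38: SET d = 26): {a=58, b=32, c=49, d=26}

Answer: {a=58, b=32, c=49, d=26}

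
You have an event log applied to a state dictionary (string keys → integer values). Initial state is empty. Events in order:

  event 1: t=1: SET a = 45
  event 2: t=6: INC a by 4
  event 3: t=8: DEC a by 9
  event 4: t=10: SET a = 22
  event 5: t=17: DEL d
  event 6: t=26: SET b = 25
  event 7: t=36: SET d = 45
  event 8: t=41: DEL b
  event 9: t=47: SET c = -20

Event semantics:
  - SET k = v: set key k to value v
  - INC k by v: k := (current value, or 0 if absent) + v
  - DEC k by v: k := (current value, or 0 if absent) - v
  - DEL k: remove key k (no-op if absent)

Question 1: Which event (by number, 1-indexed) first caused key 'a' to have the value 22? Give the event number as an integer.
Looking for first event where a becomes 22:
  event 1: a = 45
  event 2: a = 49
  event 3: a = 40
  event 4: a 40 -> 22  <-- first match

Answer: 4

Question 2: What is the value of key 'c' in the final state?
Track key 'c' through all 9 events:
  event 1 (t=1: SET a = 45): c unchanged
  event 2 (t=6: INC a by 4): c unchanged
  event 3 (t=8: DEC a by 9): c unchanged
  event 4 (t=10: SET a = 22): c unchanged
  event 5 (t=17: DEL d): c unchanged
  event 6 (t=26: SET b = 25): c unchanged
  event 7 (t=36: SET d = 45): c unchanged
  event 8 (t=41: DEL b): c unchanged
  event 9 (t=47: SET c = -20): c (absent) -> -20
Final: c = -20

Answer: -20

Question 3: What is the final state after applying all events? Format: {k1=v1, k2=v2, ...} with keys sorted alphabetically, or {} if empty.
  after event 1 (t=1: SET a = 45): {a=45}
  after event 2 (t=6: INC a by 4): {a=49}
  after event 3 (t=8: DEC a by 9): {a=40}
  after event 4 (t=10: SET a = 22): {a=22}
  after event 5 (t=17: DEL d): {a=22}
  after event 6 (t=26: SET b = 25): {a=22, b=25}
  after event 7 (t=36: SET d = 45): {a=22, b=25, d=45}
  after event 8 (t=41: DEL b): {a=22, d=45}
  after event 9 (t=47: SET c = -20): {a=22, c=-20, d=45}

Answer: {a=22, c=-20, d=45}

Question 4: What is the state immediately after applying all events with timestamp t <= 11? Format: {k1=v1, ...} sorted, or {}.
Apply events with t <= 11 (4 events):
  after event 1 (t=1: SET a = 45): {a=45}
  after event 2 (t=6: INC a by 4): {a=49}
  after event 3 (t=8: DEC a by 9): {a=40}
  after event 4 (t=10: SET a = 22): {a=22}

Answer: {a=22}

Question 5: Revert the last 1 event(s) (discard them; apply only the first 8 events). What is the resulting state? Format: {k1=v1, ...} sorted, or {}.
Keep first 8 events (discard last 1):
  after event 1 (t=1: SET a = 45): {a=45}
  after event 2 (t=6: INC a by 4): {a=49}
  after event 3 (t=8: DEC a by 9): {a=40}
  after event 4 (t=10: SET a = 22): {a=22}
  after event 5 (t=17: DEL d): {a=22}
  after event 6 (t=26: SET b = 25): {a=22, b=25}
  after event 7 (t=36: SET d = 45): {a=22, b=25, d=45}
  after event 8 (t=41: DEL b): {a=22, d=45}

Answer: {a=22, d=45}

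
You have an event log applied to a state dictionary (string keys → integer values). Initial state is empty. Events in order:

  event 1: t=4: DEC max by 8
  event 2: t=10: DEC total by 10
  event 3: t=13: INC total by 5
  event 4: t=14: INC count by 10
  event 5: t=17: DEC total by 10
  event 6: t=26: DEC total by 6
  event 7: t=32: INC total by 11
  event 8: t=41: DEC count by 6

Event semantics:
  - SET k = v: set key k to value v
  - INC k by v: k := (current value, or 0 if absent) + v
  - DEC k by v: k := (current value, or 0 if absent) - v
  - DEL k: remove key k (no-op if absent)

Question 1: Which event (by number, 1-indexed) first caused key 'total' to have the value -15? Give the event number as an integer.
Looking for first event where total becomes -15:
  event 2: total = -10
  event 3: total = -5
  event 4: total = -5
  event 5: total -5 -> -15  <-- first match

Answer: 5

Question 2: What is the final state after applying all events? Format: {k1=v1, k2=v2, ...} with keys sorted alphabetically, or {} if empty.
Answer: {count=4, max=-8, total=-10}

Derivation:
  after event 1 (t=4: DEC max by 8): {max=-8}
  after event 2 (t=10: DEC total by 10): {max=-8, total=-10}
  after event 3 (t=13: INC total by 5): {max=-8, total=-5}
  after event 4 (t=14: INC count by 10): {count=10, max=-8, total=-5}
  after event 5 (t=17: DEC total by 10): {count=10, max=-8, total=-15}
  after event 6 (t=26: DEC total by 6): {count=10, max=-8, total=-21}
  after event 7 (t=32: INC total by 11): {count=10, max=-8, total=-10}
  after event 8 (t=41: DEC count by 6): {count=4, max=-8, total=-10}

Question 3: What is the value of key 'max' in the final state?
Track key 'max' through all 8 events:
  event 1 (t=4: DEC max by 8): max (absent) -> -8
  event 2 (t=10: DEC total by 10): max unchanged
  event 3 (t=13: INC total by 5): max unchanged
  event 4 (t=14: INC count by 10): max unchanged
  event 5 (t=17: DEC total by 10): max unchanged
  event 6 (t=26: DEC total by 6): max unchanged
  event 7 (t=32: INC total by 11): max unchanged
  event 8 (t=41: DEC count by 6): max unchanged
Final: max = -8

Answer: -8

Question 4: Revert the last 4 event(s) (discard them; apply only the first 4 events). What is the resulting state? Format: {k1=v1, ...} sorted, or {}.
Keep first 4 events (discard last 4):
  after event 1 (t=4: DEC max by 8): {max=-8}
  after event 2 (t=10: DEC total by 10): {max=-8, total=-10}
  after event 3 (t=13: INC total by 5): {max=-8, total=-5}
  after event 4 (t=14: INC count by 10): {count=10, max=-8, total=-5}

Answer: {count=10, max=-8, total=-5}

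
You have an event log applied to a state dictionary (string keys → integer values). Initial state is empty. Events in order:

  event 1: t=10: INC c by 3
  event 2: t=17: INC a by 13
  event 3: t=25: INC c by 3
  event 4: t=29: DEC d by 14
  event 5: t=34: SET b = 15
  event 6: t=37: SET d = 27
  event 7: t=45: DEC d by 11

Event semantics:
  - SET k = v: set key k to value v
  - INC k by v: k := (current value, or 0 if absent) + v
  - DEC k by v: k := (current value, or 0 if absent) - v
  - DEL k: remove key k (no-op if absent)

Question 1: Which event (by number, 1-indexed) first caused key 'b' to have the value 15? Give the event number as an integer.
Looking for first event where b becomes 15:
  event 5: b (absent) -> 15  <-- first match

Answer: 5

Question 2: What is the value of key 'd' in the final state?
Track key 'd' through all 7 events:
  event 1 (t=10: INC c by 3): d unchanged
  event 2 (t=17: INC a by 13): d unchanged
  event 3 (t=25: INC c by 3): d unchanged
  event 4 (t=29: DEC d by 14): d (absent) -> -14
  event 5 (t=34: SET b = 15): d unchanged
  event 6 (t=37: SET d = 27): d -14 -> 27
  event 7 (t=45: DEC d by 11): d 27 -> 16
Final: d = 16

Answer: 16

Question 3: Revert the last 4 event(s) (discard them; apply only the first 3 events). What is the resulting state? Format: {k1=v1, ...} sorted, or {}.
Answer: {a=13, c=6}

Derivation:
Keep first 3 events (discard last 4):
  after event 1 (t=10: INC c by 3): {c=3}
  after event 2 (t=17: INC a by 13): {a=13, c=3}
  after event 3 (t=25: INC c by 3): {a=13, c=6}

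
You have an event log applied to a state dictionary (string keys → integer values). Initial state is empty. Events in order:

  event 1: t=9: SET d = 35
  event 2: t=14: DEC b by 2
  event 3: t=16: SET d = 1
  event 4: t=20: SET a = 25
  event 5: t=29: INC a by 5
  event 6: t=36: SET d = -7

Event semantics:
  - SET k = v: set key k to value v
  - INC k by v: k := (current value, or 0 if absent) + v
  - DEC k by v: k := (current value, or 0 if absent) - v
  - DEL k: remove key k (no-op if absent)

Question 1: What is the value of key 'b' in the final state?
Answer: -2

Derivation:
Track key 'b' through all 6 events:
  event 1 (t=9: SET d = 35): b unchanged
  event 2 (t=14: DEC b by 2): b (absent) -> -2
  event 3 (t=16: SET d = 1): b unchanged
  event 4 (t=20: SET a = 25): b unchanged
  event 5 (t=29: INC a by 5): b unchanged
  event 6 (t=36: SET d = -7): b unchanged
Final: b = -2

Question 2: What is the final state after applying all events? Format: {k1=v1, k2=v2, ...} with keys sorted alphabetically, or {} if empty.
Answer: {a=30, b=-2, d=-7}

Derivation:
  after event 1 (t=9: SET d = 35): {d=35}
  after event 2 (t=14: DEC b by 2): {b=-2, d=35}
  after event 3 (t=16: SET d = 1): {b=-2, d=1}
  after event 4 (t=20: SET a = 25): {a=25, b=-2, d=1}
  after event 5 (t=29: INC a by 5): {a=30, b=-2, d=1}
  after event 6 (t=36: SET d = -7): {a=30, b=-2, d=-7}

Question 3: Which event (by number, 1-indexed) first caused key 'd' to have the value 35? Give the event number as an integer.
Looking for first event where d becomes 35:
  event 1: d (absent) -> 35  <-- first match

Answer: 1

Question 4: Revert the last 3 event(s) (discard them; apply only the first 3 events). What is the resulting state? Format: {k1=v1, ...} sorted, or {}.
Keep first 3 events (discard last 3):
  after event 1 (t=9: SET d = 35): {d=35}
  after event 2 (t=14: DEC b by 2): {b=-2, d=35}
  after event 3 (t=16: SET d = 1): {b=-2, d=1}

Answer: {b=-2, d=1}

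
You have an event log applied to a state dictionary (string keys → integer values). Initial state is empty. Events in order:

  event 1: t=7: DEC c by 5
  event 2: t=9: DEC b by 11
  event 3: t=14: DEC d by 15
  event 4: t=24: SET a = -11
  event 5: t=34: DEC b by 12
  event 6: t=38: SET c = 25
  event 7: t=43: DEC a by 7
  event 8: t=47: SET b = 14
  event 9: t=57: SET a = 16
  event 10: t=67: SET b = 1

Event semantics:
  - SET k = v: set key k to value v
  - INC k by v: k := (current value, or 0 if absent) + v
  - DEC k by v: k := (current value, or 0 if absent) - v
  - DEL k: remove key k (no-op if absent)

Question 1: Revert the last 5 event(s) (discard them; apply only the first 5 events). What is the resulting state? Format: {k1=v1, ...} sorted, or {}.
Keep first 5 events (discard last 5):
  after event 1 (t=7: DEC c by 5): {c=-5}
  after event 2 (t=9: DEC b by 11): {b=-11, c=-5}
  after event 3 (t=14: DEC d by 15): {b=-11, c=-5, d=-15}
  after event 4 (t=24: SET a = -11): {a=-11, b=-11, c=-5, d=-15}
  after event 5 (t=34: DEC b by 12): {a=-11, b=-23, c=-5, d=-15}

Answer: {a=-11, b=-23, c=-5, d=-15}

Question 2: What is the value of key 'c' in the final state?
Track key 'c' through all 10 events:
  event 1 (t=7: DEC c by 5): c (absent) -> -5
  event 2 (t=9: DEC b by 11): c unchanged
  event 3 (t=14: DEC d by 15): c unchanged
  event 4 (t=24: SET a = -11): c unchanged
  event 5 (t=34: DEC b by 12): c unchanged
  event 6 (t=38: SET c = 25): c -5 -> 25
  event 7 (t=43: DEC a by 7): c unchanged
  event 8 (t=47: SET b = 14): c unchanged
  event 9 (t=57: SET a = 16): c unchanged
  event 10 (t=67: SET b = 1): c unchanged
Final: c = 25

Answer: 25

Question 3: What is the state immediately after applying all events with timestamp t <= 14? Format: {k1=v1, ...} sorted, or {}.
Answer: {b=-11, c=-5, d=-15}

Derivation:
Apply events with t <= 14 (3 events):
  after event 1 (t=7: DEC c by 5): {c=-5}
  after event 2 (t=9: DEC b by 11): {b=-11, c=-5}
  after event 3 (t=14: DEC d by 15): {b=-11, c=-5, d=-15}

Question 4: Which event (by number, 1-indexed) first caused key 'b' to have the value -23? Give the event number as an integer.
Looking for first event where b becomes -23:
  event 2: b = -11
  event 3: b = -11
  event 4: b = -11
  event 5: b -11 -> -23  <-- first match

Answer: 5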